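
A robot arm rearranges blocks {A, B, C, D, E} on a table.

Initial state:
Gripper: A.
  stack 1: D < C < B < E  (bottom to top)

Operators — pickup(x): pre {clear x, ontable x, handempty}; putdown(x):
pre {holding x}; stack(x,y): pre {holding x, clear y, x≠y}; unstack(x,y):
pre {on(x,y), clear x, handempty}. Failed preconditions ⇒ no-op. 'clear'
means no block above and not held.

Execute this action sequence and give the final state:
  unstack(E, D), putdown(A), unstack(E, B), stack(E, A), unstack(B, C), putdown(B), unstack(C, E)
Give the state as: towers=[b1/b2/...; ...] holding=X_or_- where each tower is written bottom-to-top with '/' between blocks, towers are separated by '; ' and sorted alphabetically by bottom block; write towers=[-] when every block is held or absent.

towers=[A/E; B; D/C] holding=-

step 1 (unstack(E, D)) [no-op]: towers=[D/C/B/E] holding=A
step 2 (putdown(A)): towers=[A; D/C/B/E] holding=-
step 3 (unstack(E, B)): towers=[A; D/C/B] holding=E
step 4 (stack(E, A)): towers=[A/E; D/C/B] holding=-
step 5 (unstack(B, C)): towers=[A/E; D/C] holding=B
step 6 (putdown(B)): towers=[A/E; B; D/C] holding=-
step 7 (unstack(C, E)) [no-op]: towers=[A/E; B; D/C] holding=-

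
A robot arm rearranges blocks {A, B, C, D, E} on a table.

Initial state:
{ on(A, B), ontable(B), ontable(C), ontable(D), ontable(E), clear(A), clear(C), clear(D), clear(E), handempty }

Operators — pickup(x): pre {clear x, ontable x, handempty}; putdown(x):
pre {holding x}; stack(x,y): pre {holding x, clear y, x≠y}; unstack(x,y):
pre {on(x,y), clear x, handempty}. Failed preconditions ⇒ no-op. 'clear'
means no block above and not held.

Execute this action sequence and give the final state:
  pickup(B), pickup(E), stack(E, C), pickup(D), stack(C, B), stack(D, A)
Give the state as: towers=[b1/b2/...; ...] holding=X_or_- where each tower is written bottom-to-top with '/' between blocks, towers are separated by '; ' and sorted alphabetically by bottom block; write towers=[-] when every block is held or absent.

step 1 (pickup(B)) [no-op]: towers=[B/A; C; D; E] holding=-
step 2 (pickup(E)): towers=[B/A; C; D] holding=E
step 3 (stack(E, C)): towers=[B/A; C/E; D] holding=-
step 4 (pickup(D)): towers=[B/A; C/E] holding=D
step 5 (stack(C, B)) [no-op]: towers=[B/A; C/E] holding=D
step 6 (stack(D, A)): towers=[B/A/D; C/E] holding=-

towers=[B/A/D; C/E] holding=-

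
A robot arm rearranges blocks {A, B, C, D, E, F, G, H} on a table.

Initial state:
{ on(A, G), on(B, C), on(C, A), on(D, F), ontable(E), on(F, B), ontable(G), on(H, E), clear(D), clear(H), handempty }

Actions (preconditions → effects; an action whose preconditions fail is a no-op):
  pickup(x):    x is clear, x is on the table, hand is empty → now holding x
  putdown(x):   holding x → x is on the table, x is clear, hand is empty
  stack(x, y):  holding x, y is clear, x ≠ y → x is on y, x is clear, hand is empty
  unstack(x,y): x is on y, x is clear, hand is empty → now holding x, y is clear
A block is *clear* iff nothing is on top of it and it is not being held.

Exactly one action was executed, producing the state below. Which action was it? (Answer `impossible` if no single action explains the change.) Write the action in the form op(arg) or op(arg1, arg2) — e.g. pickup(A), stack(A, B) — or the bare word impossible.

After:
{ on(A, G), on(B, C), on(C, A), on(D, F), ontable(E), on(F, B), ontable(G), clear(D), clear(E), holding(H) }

target: towers=[E; G/A/C/B/F/D] holding=H
     unstack(H, E) → towers=[E; G/A/C/B/F/D] holding=H  ← match
     unstack(D, F) → towers=[E/H; G/A/C/B/F] holding=D

unstack(H, E)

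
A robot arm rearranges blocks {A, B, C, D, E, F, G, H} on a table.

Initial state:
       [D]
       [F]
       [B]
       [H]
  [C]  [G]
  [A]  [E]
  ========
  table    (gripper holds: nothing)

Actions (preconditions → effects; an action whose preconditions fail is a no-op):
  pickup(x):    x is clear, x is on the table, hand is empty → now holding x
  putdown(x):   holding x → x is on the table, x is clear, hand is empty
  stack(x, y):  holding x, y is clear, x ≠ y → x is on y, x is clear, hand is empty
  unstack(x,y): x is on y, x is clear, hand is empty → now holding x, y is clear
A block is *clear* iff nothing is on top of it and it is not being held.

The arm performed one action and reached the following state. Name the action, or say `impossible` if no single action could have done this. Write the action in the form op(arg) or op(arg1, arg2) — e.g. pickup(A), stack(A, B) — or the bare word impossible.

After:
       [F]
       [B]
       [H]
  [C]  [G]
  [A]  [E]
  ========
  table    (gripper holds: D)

target: towers=[A/C; E/G/H/B/F] holding=D
     unstack(D, F) → towers=[A/C; E/G/H/B/F] holding=D  ← match
     unstack(C, A) → towers=[A; E/G/H/B/F/D] holding=C

unstack(D, F)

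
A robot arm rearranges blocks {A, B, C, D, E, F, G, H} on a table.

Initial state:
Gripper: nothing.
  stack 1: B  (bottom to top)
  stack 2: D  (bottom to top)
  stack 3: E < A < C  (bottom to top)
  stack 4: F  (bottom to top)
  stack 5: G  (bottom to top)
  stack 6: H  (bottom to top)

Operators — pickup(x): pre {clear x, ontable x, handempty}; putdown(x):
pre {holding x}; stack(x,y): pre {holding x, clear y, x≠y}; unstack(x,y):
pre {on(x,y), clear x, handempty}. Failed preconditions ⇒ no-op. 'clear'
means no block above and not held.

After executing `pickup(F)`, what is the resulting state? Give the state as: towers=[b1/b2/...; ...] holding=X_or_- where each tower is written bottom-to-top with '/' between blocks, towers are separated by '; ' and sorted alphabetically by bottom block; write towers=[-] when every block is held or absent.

towers=[B; D; E/A/C; G; H] holding=F

before: towers=[B; D; E/A/C; F; G; H] holding=-
pre[pickup(F)]: clear(F) ok, ontable(F) ok, handempty ok
all met → apply pickup(F)
after:  towers=[B; D; E/A/C; G; H] holding=F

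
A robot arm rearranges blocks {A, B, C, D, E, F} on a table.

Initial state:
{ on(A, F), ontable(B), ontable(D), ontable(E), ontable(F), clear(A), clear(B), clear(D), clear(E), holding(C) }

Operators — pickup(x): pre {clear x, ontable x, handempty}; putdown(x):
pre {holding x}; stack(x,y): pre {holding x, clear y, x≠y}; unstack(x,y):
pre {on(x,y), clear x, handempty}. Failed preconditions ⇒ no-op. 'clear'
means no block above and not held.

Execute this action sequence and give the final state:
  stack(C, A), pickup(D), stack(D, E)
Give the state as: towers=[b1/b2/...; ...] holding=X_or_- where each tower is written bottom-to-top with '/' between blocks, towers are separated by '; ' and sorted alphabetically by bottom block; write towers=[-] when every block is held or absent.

towers=[B; E/D; F/A/C] holding=-

step 1 (stack(C, A)): towers=[B; D; E; F/A/C] holding=-
step 2 (pickup(D)): towers=[B; E; F/A/C] holding=D
step 3 (stack(D, E)): towers=[B; E/D; F/A/C] holding=-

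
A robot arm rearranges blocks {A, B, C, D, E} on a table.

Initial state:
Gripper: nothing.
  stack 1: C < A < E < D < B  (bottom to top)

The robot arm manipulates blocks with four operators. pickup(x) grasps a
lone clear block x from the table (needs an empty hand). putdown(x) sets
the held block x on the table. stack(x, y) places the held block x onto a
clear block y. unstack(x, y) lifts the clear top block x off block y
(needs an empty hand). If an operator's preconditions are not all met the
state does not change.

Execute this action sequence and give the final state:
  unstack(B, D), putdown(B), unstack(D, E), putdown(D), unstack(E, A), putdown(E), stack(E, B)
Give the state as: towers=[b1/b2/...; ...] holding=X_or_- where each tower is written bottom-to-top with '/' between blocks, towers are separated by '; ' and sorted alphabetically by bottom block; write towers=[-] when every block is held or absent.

step 1 (unstack(B, D)): towers=[C/A/E/D] holding=B
step 2 (putdown(B)): towers=[B; C/A/E/D] holding=-
step 3 (unstack(D, E)): towers=[B; C/A/E] holding=D
step 4 (putdown(D)): towers=[B; C/A/E; D] holding=-
step 5 (unstack(E, A)): towers=[B; C/A; D] holding=E
step 6 (putdown(E)): towers=[B; C/A; D; E] holding=-
step 7 (stack(E, B)) [no-op]: towers=[B; C/A; D; E] holding=-

towers=[B; C/A; D; E] holding=-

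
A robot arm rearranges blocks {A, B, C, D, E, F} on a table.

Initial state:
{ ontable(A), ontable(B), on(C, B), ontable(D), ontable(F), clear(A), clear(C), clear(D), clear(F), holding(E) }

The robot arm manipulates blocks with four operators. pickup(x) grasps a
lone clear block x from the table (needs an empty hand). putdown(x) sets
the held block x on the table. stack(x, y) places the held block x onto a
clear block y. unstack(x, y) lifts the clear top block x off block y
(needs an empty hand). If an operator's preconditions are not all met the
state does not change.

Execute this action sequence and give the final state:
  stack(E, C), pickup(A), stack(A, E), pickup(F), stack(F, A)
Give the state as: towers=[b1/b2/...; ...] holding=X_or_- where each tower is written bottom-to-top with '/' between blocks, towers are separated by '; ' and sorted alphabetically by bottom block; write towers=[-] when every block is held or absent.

towers=[B/C/E/A/F; D] holding=-

step 1 (stack(E, C)): towers=[A; B/C/E; D; F] holding=-
step 2 (pickup(A)): towers=[B/C/E; D; F] holding=A
step 3 (stack(A, E)): towers=[B/C/E/A; D; F] holding=-
step 4 (pickup(F)): towers=[B/C/E/A; D] holding=F
step 5 (stack(F, A)): towers=[B/C/E/A/F; D] holding=-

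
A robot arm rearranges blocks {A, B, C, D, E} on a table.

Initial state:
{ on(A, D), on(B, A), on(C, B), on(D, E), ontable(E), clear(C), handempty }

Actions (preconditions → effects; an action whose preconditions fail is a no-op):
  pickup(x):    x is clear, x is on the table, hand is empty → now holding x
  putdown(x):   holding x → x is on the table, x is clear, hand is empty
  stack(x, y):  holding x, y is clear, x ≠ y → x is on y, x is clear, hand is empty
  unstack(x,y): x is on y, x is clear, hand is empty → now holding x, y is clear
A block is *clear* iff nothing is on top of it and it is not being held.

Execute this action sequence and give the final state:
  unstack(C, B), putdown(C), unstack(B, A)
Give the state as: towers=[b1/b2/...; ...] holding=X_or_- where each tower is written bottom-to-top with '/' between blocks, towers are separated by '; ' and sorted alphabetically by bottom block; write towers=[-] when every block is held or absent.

step 1 (unstack(C, B)): towers=[E/D/A/B] holding=C
step 2 (putdown(C)): towers=[C; E/D/A/B] holding=-
step 3 (unstack(B, A)): towers=[C; E/D/A] holding=B

towers=[C; E/D/A] holding=B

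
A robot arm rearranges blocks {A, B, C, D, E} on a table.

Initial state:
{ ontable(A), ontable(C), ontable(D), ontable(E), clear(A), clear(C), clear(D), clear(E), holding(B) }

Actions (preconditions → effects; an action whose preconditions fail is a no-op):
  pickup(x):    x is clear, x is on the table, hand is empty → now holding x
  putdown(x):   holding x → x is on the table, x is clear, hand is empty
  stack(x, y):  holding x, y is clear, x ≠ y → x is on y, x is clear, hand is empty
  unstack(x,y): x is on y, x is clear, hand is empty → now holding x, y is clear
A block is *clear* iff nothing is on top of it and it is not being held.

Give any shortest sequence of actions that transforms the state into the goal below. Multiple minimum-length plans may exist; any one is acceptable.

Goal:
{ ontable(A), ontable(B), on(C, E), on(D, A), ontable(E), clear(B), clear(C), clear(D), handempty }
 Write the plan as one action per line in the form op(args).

step 1 (putdown(B)): towers=[A; B; C; D; E] holding=-
step 2 (pickup(D)): towers=[A; B; C; E] holding=D
step 3 (stack(D, A)): towers=[A/D; B; C; E] holding=-
step 4 (pickup(C)): towers=[A/D; B; E] holding=C
step 5 (stack(C, E)): towers=[A/D; B; E/C] holding=-
goal check: towers=[A/D; B; E/C] holding=- — reached (length 5, optimal by BFS)

putdown(B)
pickup(D)
stack(D, A)
pickup(C)
stack(C, E)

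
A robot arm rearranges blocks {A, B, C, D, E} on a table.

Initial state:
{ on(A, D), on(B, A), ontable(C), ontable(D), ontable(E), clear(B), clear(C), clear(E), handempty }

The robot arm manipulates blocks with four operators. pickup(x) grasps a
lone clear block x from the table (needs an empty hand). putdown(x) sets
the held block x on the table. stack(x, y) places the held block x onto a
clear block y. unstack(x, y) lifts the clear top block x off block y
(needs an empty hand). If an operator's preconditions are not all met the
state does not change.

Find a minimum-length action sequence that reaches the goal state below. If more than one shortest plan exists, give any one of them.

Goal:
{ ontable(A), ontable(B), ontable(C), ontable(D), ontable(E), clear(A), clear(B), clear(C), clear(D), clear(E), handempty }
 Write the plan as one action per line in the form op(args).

step 1 (unstack(B, A)): towers=[C; D/A; E] holding=B
step 2 (putdown(B)): towers=[B; C; D/A; E] holding=-
step 3 (unstack(A, D)): towers=[B; C; D; E] holding=A
step 4 (putdown(A)): towers=[A; B; C; D; E] holding=-
goal check: towers=[A; B; C; D; E] holding=- — reached (length 4, optimal by BFS)

unstack(B, A)
putdown(B)
unstack(A, D)
putdown(A)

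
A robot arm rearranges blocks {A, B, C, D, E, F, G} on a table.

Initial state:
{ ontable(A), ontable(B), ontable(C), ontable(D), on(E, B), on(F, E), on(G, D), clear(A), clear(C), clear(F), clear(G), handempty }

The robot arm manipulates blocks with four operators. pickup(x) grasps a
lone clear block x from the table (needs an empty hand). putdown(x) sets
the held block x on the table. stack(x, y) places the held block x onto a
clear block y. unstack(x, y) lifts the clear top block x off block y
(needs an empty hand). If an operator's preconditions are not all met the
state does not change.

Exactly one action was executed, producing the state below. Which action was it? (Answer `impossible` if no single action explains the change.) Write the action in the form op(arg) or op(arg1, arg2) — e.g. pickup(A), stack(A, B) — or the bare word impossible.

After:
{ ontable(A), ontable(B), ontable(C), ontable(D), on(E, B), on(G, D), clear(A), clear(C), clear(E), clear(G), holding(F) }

unstack(F, E)

target: towers=[A; B/E; C; D/G] holding=F
     unstack(F, E) → towers=[A; B/E; C; D/G] holding=F  ← match
     unstack(G, D) → towers=[A; B/E/F; C; D] holding=G
         pickup(A) → towers=[B/E/F; C; D/G] holding=A
         pickup(C) → towers=[A; B/E/F; D/G] holding=C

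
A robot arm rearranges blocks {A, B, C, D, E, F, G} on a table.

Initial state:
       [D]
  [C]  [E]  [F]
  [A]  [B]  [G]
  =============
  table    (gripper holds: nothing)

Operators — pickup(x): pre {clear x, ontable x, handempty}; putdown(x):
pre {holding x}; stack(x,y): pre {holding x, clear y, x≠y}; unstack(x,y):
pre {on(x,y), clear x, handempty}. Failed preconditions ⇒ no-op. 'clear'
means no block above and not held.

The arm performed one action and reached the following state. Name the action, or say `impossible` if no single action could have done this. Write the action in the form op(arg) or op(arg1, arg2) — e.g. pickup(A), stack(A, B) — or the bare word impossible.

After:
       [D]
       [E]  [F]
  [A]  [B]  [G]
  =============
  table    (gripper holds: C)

target: towers=[A; B/E/D; G/F] holding=C
     unstack(F, G) → towers=[A/C; B/E/D; G] holding=F
     unstack(D, E) → towers=[A/C; B/E; G/F] holding=D
     unstack(C, A) → towers=[A; B/E/D; G/F] holding=C  ← match

unstack(C, A)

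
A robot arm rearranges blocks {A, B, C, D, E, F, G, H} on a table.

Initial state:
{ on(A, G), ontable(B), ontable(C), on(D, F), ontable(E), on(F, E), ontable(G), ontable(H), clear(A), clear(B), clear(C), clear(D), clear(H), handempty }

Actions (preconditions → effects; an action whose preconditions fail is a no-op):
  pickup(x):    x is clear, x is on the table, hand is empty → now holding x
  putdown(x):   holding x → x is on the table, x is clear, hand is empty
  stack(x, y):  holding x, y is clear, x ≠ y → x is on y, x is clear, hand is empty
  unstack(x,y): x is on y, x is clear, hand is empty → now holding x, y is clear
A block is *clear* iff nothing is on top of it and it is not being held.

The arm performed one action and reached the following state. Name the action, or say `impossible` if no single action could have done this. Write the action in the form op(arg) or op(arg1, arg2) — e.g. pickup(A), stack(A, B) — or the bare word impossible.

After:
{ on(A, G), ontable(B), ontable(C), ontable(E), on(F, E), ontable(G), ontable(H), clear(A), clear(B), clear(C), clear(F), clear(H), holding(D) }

target: towers=[B; C; E/F; G/A; H] holding=D
     unstack(A, G) → towers=[B; C; E/F/D; G; H] holding=A
         pickup(H) → towers=[B; C; E/F/D; G/A] holding=H
         pickup(B) → towers=[C; E/F/D; G/A; H] holding=B
     unstack(D, F) → towers=[B; C; E/F; G/A; H] holding=D  ← match
         pickup(C) → towers=[B; E/F/D; G/A; H] holding=C

unstack(D, F)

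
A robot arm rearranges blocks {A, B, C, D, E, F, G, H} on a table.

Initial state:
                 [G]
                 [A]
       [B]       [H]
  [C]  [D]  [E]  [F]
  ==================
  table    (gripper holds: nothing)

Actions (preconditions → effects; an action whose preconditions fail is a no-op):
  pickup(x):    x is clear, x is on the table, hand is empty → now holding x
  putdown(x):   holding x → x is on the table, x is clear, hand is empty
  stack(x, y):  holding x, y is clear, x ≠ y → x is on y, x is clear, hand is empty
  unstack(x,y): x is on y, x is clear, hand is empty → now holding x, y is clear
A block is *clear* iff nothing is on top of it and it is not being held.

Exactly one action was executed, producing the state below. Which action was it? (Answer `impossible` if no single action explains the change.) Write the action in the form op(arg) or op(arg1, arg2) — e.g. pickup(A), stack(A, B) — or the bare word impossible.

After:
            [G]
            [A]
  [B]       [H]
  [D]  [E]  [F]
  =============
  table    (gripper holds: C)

pickup(C)

target: towers=[D/B; E; F/H/A/G] holding=C
     unstack(G, A) → towers=[C; D/B; E; F/H/A] holding=G
         pickup(E) → towers=[C; D/B; F/H/A/G] holding=E
     unstack(B, D) → towers=[C; D; E; F/H/A/G] holding=B
         pickup(C) → towers=[D/B; E; F/H/A/G] holding=C  ← match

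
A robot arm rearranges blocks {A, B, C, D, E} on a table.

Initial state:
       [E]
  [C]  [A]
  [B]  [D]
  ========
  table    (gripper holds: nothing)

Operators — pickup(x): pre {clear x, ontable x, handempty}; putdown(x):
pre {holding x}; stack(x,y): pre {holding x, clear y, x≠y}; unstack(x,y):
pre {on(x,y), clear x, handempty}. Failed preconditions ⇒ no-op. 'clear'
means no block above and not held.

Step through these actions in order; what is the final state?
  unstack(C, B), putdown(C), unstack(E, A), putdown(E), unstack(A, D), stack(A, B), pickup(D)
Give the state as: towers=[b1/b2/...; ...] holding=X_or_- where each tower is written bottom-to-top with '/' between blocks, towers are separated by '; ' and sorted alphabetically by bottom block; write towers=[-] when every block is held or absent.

towers=[B/A; C; E] holding=D

step 1 (unstack(C, B)): towers=[B; D/A/E] holding=C
step 2 (putdown(C)): towers=[B; C; D/A/E] holding=-
step 3 (unstack(E, A)): towers=[B; C; D/A] holding=E
step 4 (putdown(E)): towers=[B; C; D/A; E] holding=-
step 5 (unstack(A, D)): towers=[B; C; D; E] holding=A
step 6 (stack(A, B)): towers=[B/A; C; D; E] holding=-
step 7 (pickup(D)): towers=[B/A; C; E] holding=D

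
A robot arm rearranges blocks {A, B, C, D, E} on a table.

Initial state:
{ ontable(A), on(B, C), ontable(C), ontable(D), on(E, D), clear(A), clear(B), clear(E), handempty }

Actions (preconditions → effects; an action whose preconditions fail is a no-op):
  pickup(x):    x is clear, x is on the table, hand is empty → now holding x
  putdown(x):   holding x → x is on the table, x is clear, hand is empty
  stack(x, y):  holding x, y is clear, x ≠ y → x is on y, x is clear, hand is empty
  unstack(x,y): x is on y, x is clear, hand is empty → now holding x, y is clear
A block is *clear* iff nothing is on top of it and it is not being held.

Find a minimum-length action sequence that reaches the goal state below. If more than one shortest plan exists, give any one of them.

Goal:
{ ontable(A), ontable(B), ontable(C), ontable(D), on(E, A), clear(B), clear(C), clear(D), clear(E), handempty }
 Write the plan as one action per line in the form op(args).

unstack(B, C)
putdown(B)
unstack(E, D)
stack(E, A)

step 1 (unstack(B, C)): towers=[A; C; D/E] holding=B
step 2 (putdown(B)): towers=[A; B; C; D/E] holding=-
step 3 (unstack(E, D)): towers=[A; B; C; D] holding=E
step 4 (stack(E, A)): towers=[A/E; B; C; D] holding=-
goal check: towers=[A/E; B; C; D] holding=- — reached (length 4, optimal by BFS)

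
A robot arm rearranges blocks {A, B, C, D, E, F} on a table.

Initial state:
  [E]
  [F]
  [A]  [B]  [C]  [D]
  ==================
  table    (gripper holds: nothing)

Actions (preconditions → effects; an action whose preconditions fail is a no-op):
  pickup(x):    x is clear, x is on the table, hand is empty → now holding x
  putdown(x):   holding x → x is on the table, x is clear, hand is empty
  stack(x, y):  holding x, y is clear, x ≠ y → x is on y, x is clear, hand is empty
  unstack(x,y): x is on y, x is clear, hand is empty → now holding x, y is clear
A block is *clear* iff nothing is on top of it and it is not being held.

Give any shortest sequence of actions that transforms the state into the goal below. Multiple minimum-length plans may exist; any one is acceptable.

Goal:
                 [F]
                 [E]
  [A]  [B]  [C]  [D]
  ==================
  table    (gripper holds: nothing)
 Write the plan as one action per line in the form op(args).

unstack(E, F)
stack(E, D)
unstack(F, A)
stack(F, E)

step 1 (unstack(E, F)): towers=[A/F; B; C; D] holding=E
step 2 (stack(E, D)): towers=[A/F; B; C; D/E] holding=-
step 3 (unstack(F, A)): towers=[A; B; C; D/E] holding=F
step 4 (stack(F, E)): towers=[A; B; C; D/E/F] holding=-
goal check: towers=[A; B; C; D/E/F] holding=- — reached (length 4, optimal by BFS)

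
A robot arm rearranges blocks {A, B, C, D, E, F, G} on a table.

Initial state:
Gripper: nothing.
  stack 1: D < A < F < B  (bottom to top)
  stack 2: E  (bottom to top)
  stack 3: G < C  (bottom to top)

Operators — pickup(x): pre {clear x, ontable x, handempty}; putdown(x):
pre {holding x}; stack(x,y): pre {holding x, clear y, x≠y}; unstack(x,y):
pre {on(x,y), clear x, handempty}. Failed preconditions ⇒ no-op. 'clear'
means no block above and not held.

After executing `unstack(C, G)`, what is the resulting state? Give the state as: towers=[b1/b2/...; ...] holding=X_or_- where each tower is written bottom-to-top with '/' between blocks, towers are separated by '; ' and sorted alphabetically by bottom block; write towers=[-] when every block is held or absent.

towers=[D/A/F/B; E; G] holding=C

before: towers=[D/A/F/B; E; G/C] holding=-
pre[unstack(C, G)]: on(C,G) ✓, clear(C) ✓, handempty ✓
all met → apply unstack(C, G)
after:  towers=[D/A/F/B; E; G] holding=C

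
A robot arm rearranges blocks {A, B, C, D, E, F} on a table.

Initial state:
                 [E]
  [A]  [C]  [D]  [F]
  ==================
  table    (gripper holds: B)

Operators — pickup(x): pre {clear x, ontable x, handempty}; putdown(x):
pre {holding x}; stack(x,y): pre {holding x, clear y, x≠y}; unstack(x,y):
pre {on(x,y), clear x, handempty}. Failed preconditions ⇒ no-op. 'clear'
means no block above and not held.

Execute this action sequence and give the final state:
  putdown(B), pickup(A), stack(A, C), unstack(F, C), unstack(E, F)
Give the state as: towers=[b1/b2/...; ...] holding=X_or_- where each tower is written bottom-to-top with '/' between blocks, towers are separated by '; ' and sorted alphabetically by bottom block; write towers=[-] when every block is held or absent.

towers=[B; C/A; D; F] holding=E

step 1 (putdown(B)): towers=[A; B; C; D; F/E] holding=-
step 2 (pickup(A)): towers=[B; C; D; F/E] holding=A
step 3 (stack(A, C)): towers=[B; C/A; D; F/E] holding=-
step 4 (unstack(F, C)) [no-op]: towers=[B; C/A; D; F/E] holding=-
step 5 (unstack(E, F)): towers=[B; C/A; D; F] holding=E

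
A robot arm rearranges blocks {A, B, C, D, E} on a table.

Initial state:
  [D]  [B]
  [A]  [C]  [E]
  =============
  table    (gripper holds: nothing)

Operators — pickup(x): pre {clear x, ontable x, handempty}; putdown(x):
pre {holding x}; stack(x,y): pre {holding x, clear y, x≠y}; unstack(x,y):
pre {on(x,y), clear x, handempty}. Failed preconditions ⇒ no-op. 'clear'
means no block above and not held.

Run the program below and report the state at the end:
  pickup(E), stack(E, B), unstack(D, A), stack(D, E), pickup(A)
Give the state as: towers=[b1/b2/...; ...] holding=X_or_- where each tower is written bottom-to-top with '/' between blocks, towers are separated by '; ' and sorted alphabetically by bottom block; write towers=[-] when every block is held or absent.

towers=[C/B/E/D] holding=A

step 1 (pickup(E)): towers=[A/D; C/B] holding=E
step 2 (stack(E, B)): towers=[A/D; C/B/E] holding=-
step 3 (unstack(D, A)): towers=[A; C/B/E] holding=D
step 4 (stack(D, E)): towers=[A; C/B/E/D] holding=-
step 5 (pickup(A)): towers=[C/B/E/D] holding=A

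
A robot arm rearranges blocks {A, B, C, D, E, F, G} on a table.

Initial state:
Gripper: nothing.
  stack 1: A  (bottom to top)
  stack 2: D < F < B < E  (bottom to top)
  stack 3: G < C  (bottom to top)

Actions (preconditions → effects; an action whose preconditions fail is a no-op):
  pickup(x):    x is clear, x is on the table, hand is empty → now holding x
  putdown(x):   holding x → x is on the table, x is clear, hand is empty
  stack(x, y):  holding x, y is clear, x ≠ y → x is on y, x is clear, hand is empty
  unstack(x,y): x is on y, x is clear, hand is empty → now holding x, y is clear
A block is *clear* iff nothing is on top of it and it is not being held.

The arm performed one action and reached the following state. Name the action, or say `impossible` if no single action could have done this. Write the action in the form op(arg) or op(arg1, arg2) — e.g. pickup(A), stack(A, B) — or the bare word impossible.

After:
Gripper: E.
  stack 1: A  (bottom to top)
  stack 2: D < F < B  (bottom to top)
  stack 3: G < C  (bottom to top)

unstack(E, B)

target: towers=[A; D/F/B; G/C] holding=E
         pickup(A) → towers=[D/F/B/E; G/C] holding=A
     unstack(E, B) → towers=[A; D/F/B; G/C] holding=E  ← match
     unstack(C, G) → towers=[A; D/F/B/E; G] holding=C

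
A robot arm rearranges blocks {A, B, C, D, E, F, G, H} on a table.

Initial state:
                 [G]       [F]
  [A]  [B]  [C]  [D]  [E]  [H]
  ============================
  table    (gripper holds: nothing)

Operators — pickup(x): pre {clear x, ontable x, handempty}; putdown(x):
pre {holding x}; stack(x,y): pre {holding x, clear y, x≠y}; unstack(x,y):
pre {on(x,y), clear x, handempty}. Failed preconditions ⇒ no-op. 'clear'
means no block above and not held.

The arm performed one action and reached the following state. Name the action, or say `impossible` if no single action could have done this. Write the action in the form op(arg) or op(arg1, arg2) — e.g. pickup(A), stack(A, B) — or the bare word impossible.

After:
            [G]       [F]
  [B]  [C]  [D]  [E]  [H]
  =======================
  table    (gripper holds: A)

target: towers=[B; C; D/G; E; H/F] holding=A
     unstack(G, D) → towers=[A; B; C; D; E; H/F] holding=G
         pickup(A) → towers=[B; C; D/G; E; H/F] holding=A  ← match
         pickup(E) → towers=[A; B; C; D/G; H/F] holding=E
         pickup(B) → towers=[A; C; D/G; E; H/F] holding=B
     unstack(F, H) → towers=[A; B; C; D/G; E; H] holding=F
         pickup(C) → towers=[A; B; D/G; E; H/F] holding=C

pickup(A)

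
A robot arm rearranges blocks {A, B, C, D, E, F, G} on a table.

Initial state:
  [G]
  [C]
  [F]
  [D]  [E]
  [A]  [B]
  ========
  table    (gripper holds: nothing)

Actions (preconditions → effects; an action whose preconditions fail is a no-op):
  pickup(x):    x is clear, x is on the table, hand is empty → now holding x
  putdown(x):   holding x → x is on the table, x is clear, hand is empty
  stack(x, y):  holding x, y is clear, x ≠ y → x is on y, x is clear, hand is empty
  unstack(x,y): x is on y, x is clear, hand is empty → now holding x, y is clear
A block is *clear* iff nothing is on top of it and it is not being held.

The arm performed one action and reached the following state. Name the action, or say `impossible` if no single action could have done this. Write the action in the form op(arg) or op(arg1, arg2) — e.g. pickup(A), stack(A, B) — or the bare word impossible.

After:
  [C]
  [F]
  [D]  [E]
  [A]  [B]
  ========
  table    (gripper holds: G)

unstack(G, C)

target: towers=[A/D/F/C; B/E] holding=G
     unstack(G, C) → towers=[A/D/F/C; B/E] holding=G  ← match
     unstack(E, B) → towers=[A/D/F/C/G; B] holding=E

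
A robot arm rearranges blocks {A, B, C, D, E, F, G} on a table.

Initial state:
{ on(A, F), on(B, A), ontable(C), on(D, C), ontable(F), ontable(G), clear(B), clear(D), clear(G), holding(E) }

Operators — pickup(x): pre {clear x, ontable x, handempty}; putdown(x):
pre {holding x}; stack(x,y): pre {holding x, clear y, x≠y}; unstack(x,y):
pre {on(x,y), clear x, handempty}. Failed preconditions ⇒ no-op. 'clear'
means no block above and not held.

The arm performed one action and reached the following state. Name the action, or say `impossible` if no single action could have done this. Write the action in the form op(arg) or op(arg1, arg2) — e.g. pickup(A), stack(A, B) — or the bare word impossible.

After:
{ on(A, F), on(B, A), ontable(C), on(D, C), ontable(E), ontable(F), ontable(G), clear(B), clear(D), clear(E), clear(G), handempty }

target: towers=[C/D; E; F/A/B; G] holding=-
        putdown(E) → towers=[C/D; E; F/A/B; G] holding=-  ← match
       stack(E, B) → towers=[C/D; F/A/B/E; G] holding=-
       stack(E, G) → towers=[C/D; F/A/B; G/E] holding=-
       stack(E, D) → towers=[C/D/E; F/A/B; G] holding=-

putdown(E)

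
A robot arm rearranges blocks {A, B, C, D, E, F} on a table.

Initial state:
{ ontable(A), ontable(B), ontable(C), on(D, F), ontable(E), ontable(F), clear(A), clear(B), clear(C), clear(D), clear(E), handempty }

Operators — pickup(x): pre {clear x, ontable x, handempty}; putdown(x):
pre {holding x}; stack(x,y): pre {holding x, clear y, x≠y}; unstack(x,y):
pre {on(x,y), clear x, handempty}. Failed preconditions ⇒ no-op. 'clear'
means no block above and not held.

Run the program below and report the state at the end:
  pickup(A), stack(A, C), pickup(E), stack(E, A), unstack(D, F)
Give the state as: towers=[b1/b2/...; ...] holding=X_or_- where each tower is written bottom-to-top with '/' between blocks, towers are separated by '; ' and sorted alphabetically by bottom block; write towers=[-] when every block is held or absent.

towers=[B; C/A/E; F] holding=D

step 1 (pickup(A)): towers=[B; C; E; F/D] holding=A
step 2 (stack(A, C)): towers=[B; C/A; E; F/D] holding=-
step 3 (pickup(E)): towers=[B; C/A; F/D] holding=E
step 4 (stack(E, A)): towers=[B; C/A/E; F/D] holding=-
step 5 (unstack(D, F)): towers=[B; C/A/E; F] holding=D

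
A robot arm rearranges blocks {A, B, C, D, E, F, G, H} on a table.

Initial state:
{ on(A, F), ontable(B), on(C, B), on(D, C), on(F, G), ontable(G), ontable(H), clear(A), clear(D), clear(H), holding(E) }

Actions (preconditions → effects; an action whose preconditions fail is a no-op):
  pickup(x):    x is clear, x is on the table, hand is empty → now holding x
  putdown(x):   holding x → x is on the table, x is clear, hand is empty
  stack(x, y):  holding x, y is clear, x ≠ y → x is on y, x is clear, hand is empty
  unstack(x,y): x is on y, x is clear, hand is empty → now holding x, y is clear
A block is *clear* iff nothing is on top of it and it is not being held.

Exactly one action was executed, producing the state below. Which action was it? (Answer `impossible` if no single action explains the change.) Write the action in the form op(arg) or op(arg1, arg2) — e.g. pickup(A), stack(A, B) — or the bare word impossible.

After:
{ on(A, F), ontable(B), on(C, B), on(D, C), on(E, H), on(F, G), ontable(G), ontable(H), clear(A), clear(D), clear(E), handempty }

stack(E, H)

target: towers=[B/C/D; G/F/A; H/E] holding=-
        putdown(E) → towers=[B/C/D; E; G/F/A; H] holding=-
       stack(E, A) → towers=[B/C/D; G/F/A/E; H] holding=-
       stack(E, H) → towers=[B/C/D; G/F/A; H/E] holding=-  ← match
       stack(E, D) → towers=[B/C/D/E; G/F/A; H] holding=-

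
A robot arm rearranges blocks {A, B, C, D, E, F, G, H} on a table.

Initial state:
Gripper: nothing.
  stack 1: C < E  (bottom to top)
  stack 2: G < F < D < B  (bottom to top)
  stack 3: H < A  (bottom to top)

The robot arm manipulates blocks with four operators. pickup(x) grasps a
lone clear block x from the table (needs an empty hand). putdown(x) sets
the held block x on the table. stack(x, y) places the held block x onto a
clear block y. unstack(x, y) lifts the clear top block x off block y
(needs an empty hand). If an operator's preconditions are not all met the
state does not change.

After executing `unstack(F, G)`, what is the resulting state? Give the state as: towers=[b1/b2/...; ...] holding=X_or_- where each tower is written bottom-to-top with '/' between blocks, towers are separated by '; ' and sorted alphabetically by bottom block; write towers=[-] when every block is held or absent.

before: towers=[C/E; G/F/D/B; H/A] holding=-
pre[unstack(F, G)]: on(F,G) ok, clear(F) fail, handempty ok
clear(F) unmet → unstack(F, G) is a no-op
after:  towers=[C/E; G/F/D/B; H/A] holding=-

towers=[C/E; G/F/D/B; H/A] holding=-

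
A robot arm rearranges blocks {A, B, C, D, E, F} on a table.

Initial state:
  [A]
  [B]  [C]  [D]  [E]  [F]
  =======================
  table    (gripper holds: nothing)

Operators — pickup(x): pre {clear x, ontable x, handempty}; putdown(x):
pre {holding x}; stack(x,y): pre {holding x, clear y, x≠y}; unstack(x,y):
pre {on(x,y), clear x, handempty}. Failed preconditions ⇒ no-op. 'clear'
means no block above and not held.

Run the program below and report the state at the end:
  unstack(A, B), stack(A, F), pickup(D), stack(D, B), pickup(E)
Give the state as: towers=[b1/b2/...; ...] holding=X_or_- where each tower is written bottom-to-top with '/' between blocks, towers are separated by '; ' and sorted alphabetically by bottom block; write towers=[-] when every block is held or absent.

step 1 (unstack(A, B)): towers=[B; C; D; E; F] holding=A
step 2 (stack(A, F)): towers=[B; C; D; E; F/A] holding=-
step 3 (pickup(D)): towers=[B; C; E; F/A] holding=D
step 4 (stack(D, B)): towers=[B/D; C; E; F/A] holding=-
step 5 (pickup(E)): towers=[B/D; C; F/A] holding=E

towers=[B/D; C; F/A] holding=E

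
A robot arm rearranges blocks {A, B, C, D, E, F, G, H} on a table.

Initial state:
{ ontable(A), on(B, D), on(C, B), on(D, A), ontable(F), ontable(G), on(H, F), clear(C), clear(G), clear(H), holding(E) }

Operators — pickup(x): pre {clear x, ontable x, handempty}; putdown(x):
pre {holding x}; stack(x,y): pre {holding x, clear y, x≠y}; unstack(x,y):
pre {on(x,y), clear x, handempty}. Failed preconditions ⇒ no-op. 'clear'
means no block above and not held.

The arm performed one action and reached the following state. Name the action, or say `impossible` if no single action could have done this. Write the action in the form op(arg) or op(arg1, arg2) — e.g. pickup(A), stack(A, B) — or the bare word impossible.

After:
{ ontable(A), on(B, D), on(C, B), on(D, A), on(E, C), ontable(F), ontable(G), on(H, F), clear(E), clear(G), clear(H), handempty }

target: towers=[A/D/B/C/E; F/H; G] holding=-
        putdown(E) → towers=[A/D/B/C; E; F/H; G] holding=-
       stack(E, G) → towers=[A/D/B/C; F/H; G/E] holding=-
       stack(E, H) → towers=[A/D/B/C; F/H/E; G] holding=-
       stack(E, C) → towers=[A/D/B/C/E; F/H; G] holding=-  ← match

stack(E, C)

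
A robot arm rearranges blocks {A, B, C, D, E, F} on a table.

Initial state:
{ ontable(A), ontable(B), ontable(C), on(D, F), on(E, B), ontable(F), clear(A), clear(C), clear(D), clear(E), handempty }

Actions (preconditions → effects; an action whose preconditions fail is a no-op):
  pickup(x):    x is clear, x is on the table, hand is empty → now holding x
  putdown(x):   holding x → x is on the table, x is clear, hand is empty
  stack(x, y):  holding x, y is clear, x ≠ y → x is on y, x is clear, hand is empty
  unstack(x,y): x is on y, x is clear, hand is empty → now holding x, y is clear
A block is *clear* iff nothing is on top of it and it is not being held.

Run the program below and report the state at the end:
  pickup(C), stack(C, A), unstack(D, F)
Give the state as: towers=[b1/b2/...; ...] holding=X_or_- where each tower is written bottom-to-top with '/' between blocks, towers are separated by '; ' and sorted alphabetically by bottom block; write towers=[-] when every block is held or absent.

step 1 (pickup(C)): towers=[A; B/E; F/D] holding=C
step 2 (stack(C, A)): towers=[A/C; B/E; F/D] holding=-
step 3 (unstack(D, F)): towers=[A/C; B/E; F] holding=D

towers=[A/C; B/E; F] holding=D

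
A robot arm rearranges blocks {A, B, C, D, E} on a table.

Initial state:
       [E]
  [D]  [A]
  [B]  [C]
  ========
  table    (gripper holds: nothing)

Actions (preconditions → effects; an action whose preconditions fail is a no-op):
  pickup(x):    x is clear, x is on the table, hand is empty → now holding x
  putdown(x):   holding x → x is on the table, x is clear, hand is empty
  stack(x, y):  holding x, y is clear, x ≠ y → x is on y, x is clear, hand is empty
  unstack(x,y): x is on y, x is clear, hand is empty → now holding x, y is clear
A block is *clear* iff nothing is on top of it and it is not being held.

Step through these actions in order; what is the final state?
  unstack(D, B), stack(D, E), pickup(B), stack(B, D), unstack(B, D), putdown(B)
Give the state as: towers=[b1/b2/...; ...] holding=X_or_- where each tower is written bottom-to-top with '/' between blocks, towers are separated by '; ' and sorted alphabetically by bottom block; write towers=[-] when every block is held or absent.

towers=[B; C/A/E/D] holding=-

step 1 (unstack(D, B)): towers=[B; C/A/E] holding=D
step 2 (stack(D, E)): towers=[B; C/A/E/D] holding=-
step 3 (pickup(B)): towers=[C/A/E/D] holding=B
step 4 (stack(B, D)): towers=[C/A/E/D/B] holding=-
step 5 (unstack(B, D)): towers=[C/A/E/D] holding=B
step 6 (putdown(B)): towers=[B; C/A/E/D] holding=-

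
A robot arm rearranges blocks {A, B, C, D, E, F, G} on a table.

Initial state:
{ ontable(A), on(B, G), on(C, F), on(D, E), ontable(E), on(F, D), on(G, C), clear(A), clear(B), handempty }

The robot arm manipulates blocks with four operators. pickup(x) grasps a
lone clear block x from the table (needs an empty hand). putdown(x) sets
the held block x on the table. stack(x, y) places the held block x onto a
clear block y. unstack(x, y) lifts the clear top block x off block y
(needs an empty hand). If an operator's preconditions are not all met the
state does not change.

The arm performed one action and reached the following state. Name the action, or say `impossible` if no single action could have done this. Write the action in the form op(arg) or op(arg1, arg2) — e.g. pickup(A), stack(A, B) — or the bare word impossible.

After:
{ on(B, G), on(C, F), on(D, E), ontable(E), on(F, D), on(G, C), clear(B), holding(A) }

target: towers=[E/D/F/C/G/B] holding=A
     unstack(B, G) → towers=[A; E/D/F/C/G] holding=B
         pickup(A) → towers=[E/D/F/C/G/B] holding=A  ← match

pickup(A)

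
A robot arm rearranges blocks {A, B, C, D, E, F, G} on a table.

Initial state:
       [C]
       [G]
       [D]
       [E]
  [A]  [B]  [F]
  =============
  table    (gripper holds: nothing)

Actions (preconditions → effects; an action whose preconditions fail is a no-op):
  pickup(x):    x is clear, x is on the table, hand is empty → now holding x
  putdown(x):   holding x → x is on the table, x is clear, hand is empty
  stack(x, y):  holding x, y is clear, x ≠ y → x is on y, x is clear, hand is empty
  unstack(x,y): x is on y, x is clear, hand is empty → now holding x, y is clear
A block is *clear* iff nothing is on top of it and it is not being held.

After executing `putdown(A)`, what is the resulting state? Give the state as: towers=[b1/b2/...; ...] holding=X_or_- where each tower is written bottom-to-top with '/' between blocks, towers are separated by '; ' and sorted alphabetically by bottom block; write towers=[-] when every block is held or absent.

towers=[A; B/E/D/G/C; F] holding=-

before: towers=[A; B/E/D/G/C; F] holding=-
pre[putdown(A)]: holding(A) no
holding(A) unmet → putdown(A) is a no-op
after:  towers=[A; B/E/D/G/C; F] holding=-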